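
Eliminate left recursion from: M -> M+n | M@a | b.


Left-recursive alternatives: M+n, M@a; non-recursive: b
Introduce M': M -> bM', M' -> +nM' | @aM' | ε


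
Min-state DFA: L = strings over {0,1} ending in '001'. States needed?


Track the longest suffix of input matching a prefix of '001': 4 classes (prefixes of length 0..3)
Minimal DFA: 4 states


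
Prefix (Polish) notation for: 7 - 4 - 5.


left-to-right (same/higher precedence on left): tree is (- (- 7 4) 5)
Prefix: - - 7 4 5


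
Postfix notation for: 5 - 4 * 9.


* has higher precedence, evaluate 4*9 first
Postfix: 5 4 9 * -


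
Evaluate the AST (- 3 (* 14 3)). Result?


Evaluate inner: (* 14 3) = 42
Evaluate root: (- 3 42) = -39
Result: -39


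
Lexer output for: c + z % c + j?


Scan left to right, longest-match per lexeme
Tokens: ID(c), OP(+), ID(z), OP(%), ID(c), OP(+), ID(j)


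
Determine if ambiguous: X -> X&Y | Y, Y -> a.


precedence layered via separate nonterminal Y: deterministic
Unambiguous


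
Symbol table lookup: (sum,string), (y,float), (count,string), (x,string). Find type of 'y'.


Lookup 'y' → type float


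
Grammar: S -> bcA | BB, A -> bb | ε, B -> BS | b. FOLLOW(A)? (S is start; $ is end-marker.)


$ ∈ FOLLOW(S). For each A -> αBβ: add FIRST(β)\{ε} to FOLLOW(B); if β nullable, add FOLLOW(A).
FOLLOW(A) = {$, b}


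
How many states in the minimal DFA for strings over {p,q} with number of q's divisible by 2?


Track (count of q) mod 2: states 0..1, accept at 0
Minimal DFA: 2 states


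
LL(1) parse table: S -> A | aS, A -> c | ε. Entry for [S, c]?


For [S, c]: 'c' ∈ FIRST(A)
Entry: S -> A


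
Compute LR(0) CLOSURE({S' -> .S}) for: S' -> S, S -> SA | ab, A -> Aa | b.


Start: S' -> .S
For each item with dot before a nonterminal B, add B -> .γ for every B-production
Closure: [S' -> .S, S -> .SA, S -> .ab]


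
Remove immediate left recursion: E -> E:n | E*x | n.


Left-recursive alternatives: E:n, E*x; non-recursive: n
Introduce E': E -> nE', E' -> :nE' | *xE' | ε


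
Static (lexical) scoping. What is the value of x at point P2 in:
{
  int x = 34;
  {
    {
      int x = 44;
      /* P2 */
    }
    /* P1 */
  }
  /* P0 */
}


x declared in the same block as P2
x = 44


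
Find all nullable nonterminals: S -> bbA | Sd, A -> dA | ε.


A nonterminal is nullable iff some alternative derives ε (directly, or every symbol in it is nullable)
Nullable: {A}


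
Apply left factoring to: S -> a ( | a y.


Common prefix: 'a'
Factored: S -> a S', S' -> ( | y


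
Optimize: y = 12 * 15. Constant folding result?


12 * 15 = 180 at compile time
Optimized: y = 180


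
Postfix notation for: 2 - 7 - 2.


Left to right (same or higher precedence on left)
Postfix: 2 7 - 2 -


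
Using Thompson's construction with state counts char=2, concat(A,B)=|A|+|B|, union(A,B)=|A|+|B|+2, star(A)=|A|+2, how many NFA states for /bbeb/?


Syntax tree has 4 char leaf(s), 0 union(s), 0 star(s)
chars contribute 4×2 = 8; each union adds +2; each star adds +2
Total: 8 + 0 + 0 = 8 states


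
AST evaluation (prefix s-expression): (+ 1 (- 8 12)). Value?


Evaluate inner: (- 8 12) = -4
Evaluate root: (+ 1 -4) = -3
Result: -3


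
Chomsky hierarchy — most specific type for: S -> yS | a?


Right-linear: every RHS is a terminal or a terminal followed by one nonterminal
Classification: Type 3 (Regular)


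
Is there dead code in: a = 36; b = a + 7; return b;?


a is read by b's definition; b is returned
No dead code


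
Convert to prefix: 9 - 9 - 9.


left-to-right (same/higher precedence on left): tree is (- (- 9 9) 9)
Prefix: - - 9 9 9


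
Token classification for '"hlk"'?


Pattern: double-quoted sequence
Type: STRING_LITERAL


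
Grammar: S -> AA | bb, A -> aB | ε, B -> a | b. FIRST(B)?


Per alternative of B: FIRST(a) = {a}; FIRST(b) = {b}
FIRST(B) = {a, b}


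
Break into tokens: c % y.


Scan left to right, longest-match per lexeme
Tokens: ID(c), OP(%), ID(y)


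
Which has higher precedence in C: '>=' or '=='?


'>=' is relational (level 7); '==' is equality (level 6)
Higher level binds tighter
'>=' has higher precedence than '=='


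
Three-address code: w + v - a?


Break into single-operator statements:
t1 = w + v
t2 = t1 - a


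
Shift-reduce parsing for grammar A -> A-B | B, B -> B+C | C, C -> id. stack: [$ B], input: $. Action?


lookahead ∉ {+} so B won't extend; reduce A -> B
Action: reduce (A -> B)


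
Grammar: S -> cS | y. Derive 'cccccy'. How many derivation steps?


Derivation: S => cS => ccS => cccS => ccccS => cccccS => cccccy
Steps: 6


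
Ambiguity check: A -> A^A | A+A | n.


'n^n+n' has two parse trees (no precedence encoded between ^ and +)
Ambiguous


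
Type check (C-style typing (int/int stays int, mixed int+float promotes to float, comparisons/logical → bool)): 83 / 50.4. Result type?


Operand types: int / float
Rule: mixed int/float promotes to float; int/int stays int
Result type: float


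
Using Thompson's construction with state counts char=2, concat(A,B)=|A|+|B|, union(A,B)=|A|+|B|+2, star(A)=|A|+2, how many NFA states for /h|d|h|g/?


Syntax tree has 4 char leaf(s), 3 union(s), 0 star(s)
chars contribute 4×2 = 8; each union adds +2; each star adds +2
Total: 8 + 6 + 0 = 14 states


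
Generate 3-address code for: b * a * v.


Break into single-operator statements:
t1 = b * a
t2 = t1 * v


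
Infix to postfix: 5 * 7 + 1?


Left to right (same or higher precedence on left)
Postfix: 5 7 * 1 +


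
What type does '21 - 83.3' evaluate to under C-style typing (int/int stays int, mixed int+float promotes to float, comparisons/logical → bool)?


Operand types: int - float
Rule: mixed int/float promotes to float; int/int stays int
Result type: float


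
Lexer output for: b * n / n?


Scan left to right, longest-match per lexeme
Tokens: ID(b), OP(*), ID(n), OP(/), ID(n)


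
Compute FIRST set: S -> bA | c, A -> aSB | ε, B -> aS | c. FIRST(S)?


Per alternative of S: FIRST(bA) = {b}; FIRST(c) = {c}
FIRST(S) = {b, c}


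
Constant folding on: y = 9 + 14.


9 + 14 = 23 at compile time
Optimized: y = 23


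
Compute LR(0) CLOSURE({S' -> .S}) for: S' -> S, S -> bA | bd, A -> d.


Start: S' -> .S
For each item with dot before a nonterminal B, add B -> .γ for every B-production
Closure: [S' -> .S, S -> .bA, S -> .bd]


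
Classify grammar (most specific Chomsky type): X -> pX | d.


Right-linear: every RHS is a terminal or a terminal followed by one nonterminal
Classification: Type 3 (Regular)


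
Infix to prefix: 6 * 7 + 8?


left-to-right (same/higher precedence on left): tree is (+ (* 6 7) 8)
Prefix: + * 6 7 8


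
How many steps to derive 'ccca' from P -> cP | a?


Derivation: P => cP => ccP => cccP => ccca
Steps: 4


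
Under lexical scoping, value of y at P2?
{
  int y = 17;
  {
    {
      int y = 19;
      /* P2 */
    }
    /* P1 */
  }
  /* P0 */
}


y declared in the same block as P2
y = 19


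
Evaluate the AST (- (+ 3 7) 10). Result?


Evaluate inner: (+ 3 7) = 10
Evaluate root: (- 10 10) = 0
Result: 0


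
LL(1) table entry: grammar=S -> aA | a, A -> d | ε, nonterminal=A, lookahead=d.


For [A, d]: 'd' ∈ FIRST(d)
Entry: A -> d


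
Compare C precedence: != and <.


'<' is relational (level 7); '!=' is equality (level 6)
Higher level binds tighter
'<' has higher precedence than '!='


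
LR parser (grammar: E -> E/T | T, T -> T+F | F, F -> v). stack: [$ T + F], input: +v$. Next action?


handle 'T+F' on top
Action: reduce (T -> T+F)


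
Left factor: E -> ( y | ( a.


Common prefix: '('
Factored: E -> ( E', E' -> y | a


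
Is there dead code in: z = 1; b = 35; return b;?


z is assigned but never read
Dead: 'z = 1'


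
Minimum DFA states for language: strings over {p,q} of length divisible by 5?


Track length mod 5: states 0..4, accept at 0
Minimal DFA: 5 states


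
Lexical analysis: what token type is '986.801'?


Pattern: digits with a decimal point
Type: FLOAT_LITERAL


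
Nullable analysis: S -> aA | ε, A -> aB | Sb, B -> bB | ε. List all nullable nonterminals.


A nonterminal is nullable iff some alternative derives ε (directly, or every symbol in it is nullable)
Nullable: {B, S}


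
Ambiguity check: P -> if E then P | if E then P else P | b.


dangling else: 'if E then if E then b else b' parses two ways
Ambiguous


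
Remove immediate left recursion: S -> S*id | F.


Left-recursive alternatives: S*id; non-recursive: F
Introduce S': S -> FS', S' -> *idS' | ε


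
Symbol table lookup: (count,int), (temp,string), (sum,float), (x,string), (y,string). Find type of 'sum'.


Lookup 'sum' → type float


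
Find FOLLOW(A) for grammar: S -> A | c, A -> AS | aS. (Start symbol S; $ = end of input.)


$ ∈ FOLLOW(S). For each A -> αBβ: add FIRST(β)\{ε} to FOLLOW(B); if β nullable, add FOLLOW(A).
FOLLOW(A) = {$, a, c}


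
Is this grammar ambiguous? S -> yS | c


right-linear, alternatives start with distinct terminals 'y' vs 'c': unique leftmost derivation
Unambiguous


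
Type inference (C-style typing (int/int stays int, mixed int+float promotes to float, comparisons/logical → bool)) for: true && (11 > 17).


Operand types: bool && bool
Rule: logical operators take bool operands and yield bool
Result type: bool


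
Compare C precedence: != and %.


'%' is multiplicative (level 10); '!=' is equality (level 6)
Higher level binds tighter
'%' has higher precedence than '!='


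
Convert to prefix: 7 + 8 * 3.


'*' binds tighter: tree is (+ 7 (* 8 3))
Prefix: + 7 * 8 3


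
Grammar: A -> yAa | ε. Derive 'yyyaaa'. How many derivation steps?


Derivation: A => yAa => yyAaa => yyyAaaa => yyyaaa
Steps: 4


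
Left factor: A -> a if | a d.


Common prefix: 'a'
Factored: A -> a A', A' -> if | d


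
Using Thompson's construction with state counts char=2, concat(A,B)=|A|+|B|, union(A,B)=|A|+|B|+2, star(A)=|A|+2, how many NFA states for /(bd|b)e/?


Syntax tree has 4 char leaf(s), 1 union(s), 0 star(s)
chars contribute 4×2 = 8; each union adds +2; each star adds +2
Total: 8 + 2 + 0 = 10 states


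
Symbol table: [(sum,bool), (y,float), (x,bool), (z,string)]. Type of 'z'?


Lookup 'z' → type string


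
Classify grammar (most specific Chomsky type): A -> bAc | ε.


Single nonterminal LHS, but b^n c^n is not regular
Classification: Type 2 (Context-Free)


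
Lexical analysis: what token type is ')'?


Pattern: delimiter/punctuation
Type: PUNCTUATION


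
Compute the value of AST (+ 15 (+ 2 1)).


Evaluate inner: (+ 2 1) = 3
Evaluate root: (+ 15 3) = 18
Result: 18


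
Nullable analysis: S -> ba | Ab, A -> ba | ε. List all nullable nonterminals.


A nonterminal is nullable iff some alternative derives ε (directly, or every symbol in it is nullable)
Nullable: {A}


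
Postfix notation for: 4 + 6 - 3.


Left to right (same or higher precedence on left)
Postfix: 4 6 + 3 -


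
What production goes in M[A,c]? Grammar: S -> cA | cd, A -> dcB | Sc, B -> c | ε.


For [A, c]: 'c' ∈ FIRST(Sc)
Entry: A -> Sc


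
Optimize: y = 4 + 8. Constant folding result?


4 + 8 = 12 at compile time
Optimized: y = 12


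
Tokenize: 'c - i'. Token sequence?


Scan left to right, longest-match per lexeme
Tokens: ID(c), OP(-), ID(i)


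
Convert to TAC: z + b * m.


Break into single-operator statements:
t1 = b * m
t2 = z + t1


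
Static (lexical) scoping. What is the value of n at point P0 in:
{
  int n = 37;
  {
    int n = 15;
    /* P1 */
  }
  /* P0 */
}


n declared in the same block as P0
n = 37


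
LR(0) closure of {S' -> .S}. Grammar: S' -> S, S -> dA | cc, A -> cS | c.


Start: S' -> .S
For each item with dot before a nonterminal B, add B -> .γ for every B-production
Closure: [S' -> .S, S -> .dA, S -> .cc]


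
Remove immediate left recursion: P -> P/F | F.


Left-recursive alternatives: P/F; non-recursive: F
Introduce P': P -> FP', P' -> /FP' | ε


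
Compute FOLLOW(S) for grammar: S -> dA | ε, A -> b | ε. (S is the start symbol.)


$ ∈ FOLLOW(S). For each A -> αBβ: add FIRST(β)\{ε} to FOLLOW(B); if β nullable, add FOLLOW(A).
FOLLOW(S) = {$}


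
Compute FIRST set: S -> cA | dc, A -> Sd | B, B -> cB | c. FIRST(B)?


Per alternative of B: FIRST(cB) = {c}; FIRST(c) = {c}
FIRST(B) = {c}


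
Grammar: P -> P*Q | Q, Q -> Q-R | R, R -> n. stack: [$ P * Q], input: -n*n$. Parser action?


'-' can extend Q; shift to build Q -> Q-R
Action: shift


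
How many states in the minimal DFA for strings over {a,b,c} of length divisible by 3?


Track length mod 3: states 0..2, accept at 0
Minimal DFA: 3 states


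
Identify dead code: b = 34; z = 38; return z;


b is assigned but never read
Dead: 'b = 34'


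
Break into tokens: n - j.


Scan left to right, longest-match per lexeme
Tokens: ID(n), OP(-), ID(j)


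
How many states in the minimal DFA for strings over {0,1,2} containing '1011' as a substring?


KMP-style automaton: 4 progress states + 1 absorbing accept = 5
Minimal DFA: 5 states


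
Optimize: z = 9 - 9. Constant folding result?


9 - 9 = 0 at compile time
Optimized: z = 0


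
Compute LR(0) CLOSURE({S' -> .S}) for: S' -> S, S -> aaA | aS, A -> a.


Start: S' -> .S
For each item with dot before a nonterminal B, add B -> .γ for every B-production
Closure: [S' -> .S, S -> .aaA, S -> .aS]


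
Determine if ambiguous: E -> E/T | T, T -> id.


precedence layered via separate nonterminal T: deterministic
Unambiguous


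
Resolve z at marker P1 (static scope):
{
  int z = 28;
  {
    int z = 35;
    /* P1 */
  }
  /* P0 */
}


z declared in the same block as P1
z = 35


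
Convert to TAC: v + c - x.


Break into single-operator statements:
t1 = v + c
t2 = t1 - x


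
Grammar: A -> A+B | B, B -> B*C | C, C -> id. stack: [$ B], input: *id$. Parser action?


shift '*' to continue B -> B*C
Action: shift


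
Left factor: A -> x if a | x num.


Common prefix: 'x'
Factored: A -> x A', A' -> if a | num


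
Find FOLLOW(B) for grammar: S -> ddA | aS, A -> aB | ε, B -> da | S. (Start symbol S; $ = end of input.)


$ ∈ FOLLOW(S). For each A -> αBβ: add FIRST(β)\{ε} to FOLLOW(B); if β nullable, add FOLLOW(A).
FOLLOW(B) = {$}


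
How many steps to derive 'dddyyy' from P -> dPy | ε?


Derivation: P => dPy => ddPyy => dddPyyy => dddyyy
Steps: 4


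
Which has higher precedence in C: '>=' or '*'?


'*' is multiplicative (level 10); '>=' is relational (level 7)
Higher level binds tighter
'*' has higher precedence than '>='


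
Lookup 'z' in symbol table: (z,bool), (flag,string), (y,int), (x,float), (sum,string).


Lookup 'z' → type bool


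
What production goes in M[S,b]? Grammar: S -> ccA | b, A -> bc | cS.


For [S, b]: 'b' ∈ FIRST(b)
Entry: S -> b


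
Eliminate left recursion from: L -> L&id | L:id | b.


Left-recursive alternatives: L&id, L:id; non-recursive: b
Introduce L': L -> bL', L' -> &idL' | :idL' | ε


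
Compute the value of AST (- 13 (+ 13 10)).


Evaluate inner: (+ 13 10) = 23
Evaluate root: (- 13 23) = -10
Result: -10


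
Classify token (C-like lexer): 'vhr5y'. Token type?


Pattern: letter/underscore followed by alphanumerics, not a keyword
Type: IDENTIFIER


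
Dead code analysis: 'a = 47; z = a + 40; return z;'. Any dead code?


a is read by z's definition; z is returned
No dead code


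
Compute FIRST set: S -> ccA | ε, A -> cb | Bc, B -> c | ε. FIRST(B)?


Per alternative of B: FIRST(c) = {c}; FIRST(ε) = {ε}
FIRST(B) = {c, ε}


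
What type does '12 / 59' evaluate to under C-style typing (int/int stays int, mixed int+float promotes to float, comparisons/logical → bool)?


Operand types: int / int
Rule: mixed int/float promotes to float; int/int stays int
Result type: int


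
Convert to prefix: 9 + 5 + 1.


left-to-right (same/higher precedence on left): tree is (+ (+ 9 5) 1)
Prefix: + + 9 5 1


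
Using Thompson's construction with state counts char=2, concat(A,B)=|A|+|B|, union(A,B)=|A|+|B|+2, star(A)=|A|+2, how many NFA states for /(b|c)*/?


Syntax tree has 2 char leaf(s), 1 union(s), 1 star(s)
chars contribute 2×2 = 4; each union adds +2; each star adds +2
Total: 4 + 2 + 2 = 8 states


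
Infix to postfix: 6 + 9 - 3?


Left to right (same or higher precedence on left)
Postfix: 6 9 + 3 -


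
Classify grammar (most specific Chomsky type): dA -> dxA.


LHS has context (more than one symbol) and |LHS| ≤ |RHS|
Classification: Type 1 (Context-Sensitive)


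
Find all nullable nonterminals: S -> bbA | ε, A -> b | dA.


A nonterminal is nullable iff some alternative derives ε (directly, or every symbol in it is nullable)
Nullable: {S}


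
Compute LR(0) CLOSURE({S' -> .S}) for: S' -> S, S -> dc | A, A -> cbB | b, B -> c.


Start: S' -> .S
For each item with dot before a nonterminal B, add B -> .γ for every B-production
Closure: [S' -> .S, S -> .dc, S -> .A, A -> .cbB, A -> .b]


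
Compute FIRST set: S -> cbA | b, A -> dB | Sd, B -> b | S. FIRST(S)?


Per alternative of S: FIRST(cbA) = {c}; FIRST(b) = {b}
FIRST(S) = {b, c}


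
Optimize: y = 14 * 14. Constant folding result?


14 * 14 = 196 at compile time
Optimized: y = 196


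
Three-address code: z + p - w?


Break into single-operator statements:
t1 = z + p
t2 = t1 - w


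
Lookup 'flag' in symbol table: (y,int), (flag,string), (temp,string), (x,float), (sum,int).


Lookup 'flag' → type string


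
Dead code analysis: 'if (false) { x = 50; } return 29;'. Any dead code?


condition is constant false, so the whole block is unreachable
Dead: 'if (false) { x = 50; }'


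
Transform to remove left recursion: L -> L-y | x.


Left-recursive alternatives: L-y; non-recursive: x
Introduce L': L -> xL', L' -> -yL' | ε


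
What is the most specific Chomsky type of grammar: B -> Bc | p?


Left-linear: every RHS is a terminal or one nonterminal followed by a terminal
Classification: Type 3 (Regular)


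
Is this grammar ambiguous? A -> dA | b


right-linear, alternatives start with distinct terminals 'd' vs 'b': unique leftmost derivation
Unambiguous


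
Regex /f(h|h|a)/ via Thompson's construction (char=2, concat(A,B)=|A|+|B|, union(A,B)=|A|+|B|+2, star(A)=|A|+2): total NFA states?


Syntax tree has 4 char leaf(s), 2 union(s), 0 star(s)
chars contribute 4×2 = 8; each union adds +2; each star adds +2
Total: 8 + 4 + 0 = 12 states


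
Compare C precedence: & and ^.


'&' is bitwise AND (level 5); '^' is bitwise XOR (level 4)
Higher level binds tighter
'&' has higher precedence than '^'


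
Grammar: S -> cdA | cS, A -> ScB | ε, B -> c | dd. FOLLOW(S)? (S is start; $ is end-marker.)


$ ∈ FOLLOW(S). For each A -> αBβ: add FIRST(β)\{ε} to FOLLOW(B); if β nullable, add FOLLOW(A).
FOLLOW(S) = {$, c}


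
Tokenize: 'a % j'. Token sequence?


Scan left to right, longest-match per lexeme
Tokens: ID(a), OP(%), ID(j)


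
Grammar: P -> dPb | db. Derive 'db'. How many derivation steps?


Derivation: P => db
Steps: 1


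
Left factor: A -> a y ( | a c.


Common prefix: 'a'
Factored: A -> a A', A' -> y ( | c


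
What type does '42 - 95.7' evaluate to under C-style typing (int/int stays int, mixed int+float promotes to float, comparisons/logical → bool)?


Operand types: int - float
Rule: mixed int/float promotes to float; int/int stays int
Result type: float


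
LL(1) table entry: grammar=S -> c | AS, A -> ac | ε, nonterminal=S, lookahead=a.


For [S, a]: 'a' ∈ FIRST(AS)
Entry: S -> AS


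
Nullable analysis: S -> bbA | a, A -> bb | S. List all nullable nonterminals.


A nonterminal is nullable iff some alternative derives ε (directly, or every symbol in it is nullable)
Nullable: {}


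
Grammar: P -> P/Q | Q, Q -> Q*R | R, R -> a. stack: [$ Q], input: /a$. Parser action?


lookahead ∉ {*} so Q won't extend; reduce P -> Q
Action: reduce (P -> Q)


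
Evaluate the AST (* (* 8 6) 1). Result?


Evaluate inner: (* 8 6) = 48
Evaluate root: (* 48 1) = 48
Result: 48


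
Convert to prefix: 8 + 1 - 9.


left-to-right (same/higher precedence on left): tree is (- (+ 8 1) 9)
Prefix: - + 8 1 9


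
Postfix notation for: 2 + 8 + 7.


Left to right (same or higher precedence on left)
Postfix: 2 8 + 7 +


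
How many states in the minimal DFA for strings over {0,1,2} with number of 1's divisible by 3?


Track (count of 1) mod 3: states 0..2, accept at 0
Minimal DFA: 3 states


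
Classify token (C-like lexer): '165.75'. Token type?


Pattern: digits with a decimal point
Type: FLOAT_LITERAL


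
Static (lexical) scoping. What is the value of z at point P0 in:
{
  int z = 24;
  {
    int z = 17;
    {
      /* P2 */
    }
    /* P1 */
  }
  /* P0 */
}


z declared in the same block as P0
z = 24


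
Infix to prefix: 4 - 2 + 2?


left-to-right (same/higher precedence on left): tree is (+ (- 4 2) 2)
Prefix: + - 4 2 2


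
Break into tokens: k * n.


Scan left to right, longest-match per lexeme
Tokens: ID(k), OP(*), ID(n)


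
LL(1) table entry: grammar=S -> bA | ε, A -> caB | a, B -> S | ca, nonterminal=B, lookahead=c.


For [B, c]: 'c' ∈ FIRST(ca)
Entry: B -> ca


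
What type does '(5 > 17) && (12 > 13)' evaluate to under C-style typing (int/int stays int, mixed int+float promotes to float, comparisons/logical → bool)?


Operand types: bool && bool
Rule: logical operators take bool operands and yield bool
Result type: bool


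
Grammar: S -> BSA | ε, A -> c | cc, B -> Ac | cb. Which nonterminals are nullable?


A nonterminal is nullable iff some alternative derives ε (directly, or every symbol in it is nullable)
Nullable: {S}


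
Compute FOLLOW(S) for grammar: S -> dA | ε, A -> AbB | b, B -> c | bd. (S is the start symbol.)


$ ∈ FOLLOW(S). For each A -> αBβ: add FIRST(β)\{ε} to FOLLOW(B); if β nullable, add FOLLOW(A).
FOLLOW(S) = {$}


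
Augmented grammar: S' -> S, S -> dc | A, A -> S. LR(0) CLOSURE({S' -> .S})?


Start: S' -> .S
For each item with dot before a nonterminal B, add B -> .γ for every B-production
Closure: [S' -> .S, S -> .dc, S -> .A, A -> .S]


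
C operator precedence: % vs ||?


'%' is multiplicative (level 10); '||' is logical OR (level 1)
Higher level binds tighter
'%' has higher precedence than '||'


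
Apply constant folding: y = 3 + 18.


3 + 18 = 21 at compile time
Optimized: y = 21


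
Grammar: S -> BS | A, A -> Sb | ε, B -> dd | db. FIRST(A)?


Per alternative of A: FIRST(Sb) = {b, d}; FIRST(ε) = {ε}
FIRST(A) = {b, d, ε}


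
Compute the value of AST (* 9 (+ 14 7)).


Evaluate inner: (+ 14 7) = 21
Evaluate root: (* 9 21) = 189
Result: 189


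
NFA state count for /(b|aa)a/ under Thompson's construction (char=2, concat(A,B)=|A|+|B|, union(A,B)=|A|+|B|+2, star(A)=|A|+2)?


Syntax tree has 4 char leaf(s), 1 union(s), 0 star(s)
chars contribute 4×2 = 8; each union adds +2; each star adds +2
Total: 8 + 2 + 0 = 10 states


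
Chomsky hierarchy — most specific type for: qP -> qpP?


LHS has context (more than one symbol) and |LHS| ≤ |RHS|
Classification: Type 1 (Context-Sensitive)


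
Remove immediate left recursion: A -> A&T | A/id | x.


Left-recursive alternatives: A&T, A/id; non-recursive: x
Introduce A': A -> xA', A' -> &TA' | /idA' | ε


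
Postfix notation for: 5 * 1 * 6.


Left to right (same or higher precedence on left)
Postfix: 5 1 * 6 *


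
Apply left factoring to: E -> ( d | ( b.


Common prefix: '('
Factored: E -> ( E', E' -> d | b


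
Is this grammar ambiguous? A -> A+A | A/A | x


'x+x/x' has two parse trees (no precedence encoded between + and /)
Ambiguous


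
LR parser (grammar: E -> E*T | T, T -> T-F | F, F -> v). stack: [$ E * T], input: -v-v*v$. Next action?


'-' can extend T; shift to build T -> T-F
Action: shift


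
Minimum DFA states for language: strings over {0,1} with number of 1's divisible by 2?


Track (count of 1) mod 2: states 0..1, accept at 0
Minimal DFA: 2 states


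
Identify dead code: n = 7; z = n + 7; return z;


n is read by z's definition; z is returned
No dead code


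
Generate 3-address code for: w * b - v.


Break into single-operator statements:
t1 = w * b
t2 = t1 - v


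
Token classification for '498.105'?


Pattern: digits with a decimal point
Type: FLOAT_LITERAL


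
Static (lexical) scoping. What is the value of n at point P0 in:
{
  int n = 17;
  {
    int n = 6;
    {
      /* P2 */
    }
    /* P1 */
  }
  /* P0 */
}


n declared in the same block as P0
n = 17


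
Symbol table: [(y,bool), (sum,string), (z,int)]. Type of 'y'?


Lookup 'y' → type bool


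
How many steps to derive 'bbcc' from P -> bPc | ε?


Derivation: P => bPc => bbPcc => bbcc
Steps: 3


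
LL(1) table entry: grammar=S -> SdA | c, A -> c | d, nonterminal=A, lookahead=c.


For [A, c]: 'c' ∈ FIRST(c)
Entry: A -> c


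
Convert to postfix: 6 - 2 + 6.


Left to right (same or higher precedence on left)
Postfix: 6 2 - 6 +


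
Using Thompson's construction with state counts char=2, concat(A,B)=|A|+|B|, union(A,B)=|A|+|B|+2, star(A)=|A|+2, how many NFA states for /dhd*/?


Syntax tree has 3 char leaf(s), 0 union(s), 1 star(s)
chars contribute 3×2 = 6; each union adds +2; each star adds +2
Total: 6 + 0 + 2 = 8 states


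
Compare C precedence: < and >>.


'>>' is shift (level 8); '<' is relational (level 7)
Higher level binds tighter
'>>' has higher precedence than '<'


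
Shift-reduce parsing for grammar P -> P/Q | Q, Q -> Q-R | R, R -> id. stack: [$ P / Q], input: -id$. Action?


'-' can extend Q; shift to build Q -> Q-R
Action: shift


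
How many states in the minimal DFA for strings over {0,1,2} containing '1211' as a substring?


KMP-style automaton: 4 progress states + 1 absorbing accept = 5
Minimal DFA: 5 states


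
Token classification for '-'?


Pattern: operator symbol
Type: OPERATOR


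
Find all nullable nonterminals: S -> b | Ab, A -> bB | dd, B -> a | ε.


A nonterminal is nullable iff some alternative derives ε (directly, or every symbol in it is nullable)
Nullable: {B}


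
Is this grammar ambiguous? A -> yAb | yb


balanced y^n…b^n: each string has a unique parse
Unambiguous


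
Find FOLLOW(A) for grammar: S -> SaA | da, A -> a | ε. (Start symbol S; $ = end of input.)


$ ∈ FOLLOW(S). For each A -> αBβ: add FIRST(β)\{ε} to FOLLOW(B); if β nullable, add FOLLOW(A).
FOLLOW(A) = {$, a}


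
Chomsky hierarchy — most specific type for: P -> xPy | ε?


Single nonterminal LHS, but x^n y^n is not regular
Classification: Type 2 (Context-Free)


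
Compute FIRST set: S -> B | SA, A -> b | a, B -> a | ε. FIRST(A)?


Per alternative of A: FIRST(b) = {b}; FIRST(a) = {a}
FIRST(A) = {a, b}


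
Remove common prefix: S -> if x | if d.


Common prefix: 'if'
Factored: S -> if S', S' -> x | d


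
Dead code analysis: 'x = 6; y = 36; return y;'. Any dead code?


x is assigned but never read
Dead: 'x = 6'


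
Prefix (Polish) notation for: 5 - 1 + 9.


left-to-right (same/higher precedence on left): tree is (+ (- 5 1) 9)
Prefix: + - 5 1 9


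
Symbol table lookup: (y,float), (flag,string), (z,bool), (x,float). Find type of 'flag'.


Lookup 'flag' → type string


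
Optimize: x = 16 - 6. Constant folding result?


16 - 6 = 10 at compile time
Optimized: x = 10


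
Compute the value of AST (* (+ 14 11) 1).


Evaluate inner: (+ 14 11) = 25
Evaluate root: (* 25 1) = 25
Result: 25


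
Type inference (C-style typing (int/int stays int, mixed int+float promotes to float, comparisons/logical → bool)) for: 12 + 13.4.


Operand types: int + float
Rule: mixed int/float promotes to float; int/int stays int
Result type: float


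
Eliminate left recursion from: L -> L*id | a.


Left-recursive alternatives: L*id; non-recursive: a
Introduce L': L -> aL', L' -> *idL' | ε


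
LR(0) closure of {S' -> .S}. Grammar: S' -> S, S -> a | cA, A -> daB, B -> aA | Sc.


Start: S' -> .S
For each item with dot before a nonterminal B, add B -> .γ for every B-production
Closure: [S' -> .S, S -> .a, S -> .cA]


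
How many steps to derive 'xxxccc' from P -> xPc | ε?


Derivation: P => xPc => xxPcc => xxxPccc => xxxccc
Steps: 4


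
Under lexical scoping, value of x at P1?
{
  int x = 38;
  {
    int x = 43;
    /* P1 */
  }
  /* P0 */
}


x declared in the same block as P1
x = 43


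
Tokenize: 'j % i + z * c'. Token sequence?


Scan left to right, longest-match per lexeme
Tokens: ID(j), OP(%), ID(i), OP(+), ID(z), OP(*), ID(c)


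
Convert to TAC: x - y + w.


Break into single-operator statements:
t1 = x - y
t2 = t1 + w


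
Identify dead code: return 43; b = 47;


statement follows a return and is unreachable
Dead: 'b = 47'


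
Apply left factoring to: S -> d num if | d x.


Common prefix: 'd'
Factored: S -> d S', S' -> num if | x


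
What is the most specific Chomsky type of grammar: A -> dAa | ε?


Single nonterminal LHS, but d^n a^n is not regular
Classification: Type 2 (Context-Free)


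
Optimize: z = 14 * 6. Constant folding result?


14 * 6 = 84 at compile time
Optimized: z = 84


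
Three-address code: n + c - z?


Break into single-operator statements:
t1 = n + c
t2 = t1 - z


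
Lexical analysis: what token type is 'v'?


Pattern: letter/underscore followed by alphanumerics, not a keyword
Type: IDENTIFIER


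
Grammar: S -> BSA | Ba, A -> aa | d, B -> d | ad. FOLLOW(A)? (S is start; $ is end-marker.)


$ ∈ FOLLOW(S). For each A -> αBβ: add FIRST(β)\{ε} to FOLLOW(B); if β nullable, add FOLLOW(A).
FOLLOW(A) = {$, a, d}


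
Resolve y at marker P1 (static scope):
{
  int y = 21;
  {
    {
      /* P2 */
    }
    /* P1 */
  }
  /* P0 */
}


P1's block does not declare y; resolves to the enclosing declaration at depth 0
y = 21


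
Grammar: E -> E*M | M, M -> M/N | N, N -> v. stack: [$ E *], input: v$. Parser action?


no handle ('E*' is not any RHS); shift 'v'
Action: shift


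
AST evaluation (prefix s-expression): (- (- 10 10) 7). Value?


Evaluate inner: (- 10 10) = 0
Evaluate root: (- 0 7) = -7
Result: -7


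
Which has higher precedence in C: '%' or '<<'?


'%' is multiplicative (level 10); '<<' is shift (level 8)
Higher level binds tighter
'%' has higher precedence than '<<'


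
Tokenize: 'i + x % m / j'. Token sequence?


Scan left to right, longest-match per lexeme
Tokens: ID(i), OP(+), ID(x), OP(%), ID(m), OP(/), ID(j)


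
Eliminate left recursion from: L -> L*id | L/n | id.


Left-recursive alternatives: L*id, L/n; non-recursive: id
Introduce L': L -> idL', L' -> *idL' | /nL' | ε


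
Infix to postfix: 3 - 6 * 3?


* has higher precedence, evaluate 6*3 first
Postfix: 3 6 3 * -


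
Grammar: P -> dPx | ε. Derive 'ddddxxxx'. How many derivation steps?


Derivation: P => dPx => ddPxx => dddPxxx => ddddPxxxx => ddddxxxx
Steps: 5


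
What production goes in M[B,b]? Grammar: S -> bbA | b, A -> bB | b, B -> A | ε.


For [B, b]: 'b' ∈ FIRST(A)
Entry: B -> A


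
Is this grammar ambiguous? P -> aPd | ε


balanced a^n…d^n: each string has a unique parse
Unambiguous


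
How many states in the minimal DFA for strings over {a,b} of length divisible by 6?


Track length mod 6: states 0..5, accept at 0
Minimal DFA: 6 states


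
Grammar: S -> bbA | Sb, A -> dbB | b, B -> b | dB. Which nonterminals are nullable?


A nonterminal is nullable iff some alternative derives ε (directly, or every symbol in it is nullable)
Nullable: {}


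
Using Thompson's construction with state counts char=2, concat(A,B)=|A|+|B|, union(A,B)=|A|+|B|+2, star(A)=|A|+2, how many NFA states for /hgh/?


Syntax tree has 3 char leaf(s), 0 union(s), 0 star(s)
chars contribute 3×2 = 6; each union adds +2; each star adds +2
Total: 6 + 0 + 0 = 6 states


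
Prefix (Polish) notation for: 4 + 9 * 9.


'*' binds tighter: tree is (+ 4 (* 9 9))
Prefix: + 4 * 9 9


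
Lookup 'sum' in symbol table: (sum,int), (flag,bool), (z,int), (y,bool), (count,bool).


Lookup 'sum' → type int


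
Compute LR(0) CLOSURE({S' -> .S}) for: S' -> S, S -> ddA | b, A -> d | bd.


Start: S' -> .S
For each item with dot before a nonterminal B, add B -> .γ for every B-production
Closure: [S' -> .S, S -> .ddA, S -> .b]


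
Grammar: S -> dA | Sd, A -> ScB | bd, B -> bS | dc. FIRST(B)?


Per alternative of B: FIRST(bS) = {b}; FIRST(dc) = {d}
FIRST(B) = {b, d}


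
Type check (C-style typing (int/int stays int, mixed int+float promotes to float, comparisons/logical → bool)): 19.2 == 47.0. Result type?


Operand types: float == float
Rule: comparison yields bool
Result type: bool


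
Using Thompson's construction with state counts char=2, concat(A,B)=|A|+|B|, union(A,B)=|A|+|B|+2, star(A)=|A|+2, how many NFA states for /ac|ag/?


Syntax tree has 4 char leaf(s), 1 union(s), 0 star(s)
chars contribute 4×2 = 8; each union adds +2; each star adds +2
Total: 8 + 2 + 0 = 10 states


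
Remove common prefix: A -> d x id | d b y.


Common prefix: 'd'
Factored: A -> d A', A' -> x id | b y


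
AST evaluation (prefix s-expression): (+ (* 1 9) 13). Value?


Evaluate inner: (* 1 9) = 9
Evaluate root: (+ 9 13) = 22
Result: 22


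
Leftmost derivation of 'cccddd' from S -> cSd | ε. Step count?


Derivation: S => cSd => ccSdd => cccSddd => cccddd
Steps: 4


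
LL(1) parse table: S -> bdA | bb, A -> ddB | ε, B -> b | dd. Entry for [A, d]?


For [A, d]: 'd' ∈ FIRST(ddB)
Entry: A -> ddB


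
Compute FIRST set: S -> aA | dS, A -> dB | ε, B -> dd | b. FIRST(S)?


Per alternative of S: FIRST(aA) = {a}; FIRST(dS) = {d}
FIRST(S) = {a, d}


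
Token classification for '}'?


Pattern: delimiter/punctuation
Type: PUNCTUATION


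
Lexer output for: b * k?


Scan left to right, longest-match per lexeme
Tokens: ID(b), OP(*), ID(k)


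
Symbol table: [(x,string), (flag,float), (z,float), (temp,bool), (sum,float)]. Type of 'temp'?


Lookup 'temp' → type bool


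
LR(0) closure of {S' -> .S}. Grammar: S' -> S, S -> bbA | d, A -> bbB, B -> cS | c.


Start: S' -> .S
For each item with dot before a nonterminal B, add B -> .γ for every B-production
Closure: [S' -> .S, S -> .bbA, S -> .d]


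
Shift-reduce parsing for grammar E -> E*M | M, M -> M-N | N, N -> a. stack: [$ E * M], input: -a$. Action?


'-' can extend M; shift to build M -> M-N
Action: shift


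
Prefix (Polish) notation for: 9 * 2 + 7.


left-to-right (same/higher precedence on left): tree is (+ (* 9 2) 7)
Prefix: + * 9 2 7


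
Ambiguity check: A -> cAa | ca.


balanced c^n…a^n: each string has a unique parse
Unambiguous


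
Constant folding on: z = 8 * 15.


8 * 15 = 120 at compile time
Optimized: z = 120


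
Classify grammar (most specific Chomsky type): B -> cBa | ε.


Single nonterminal LHS, but c^n a^n is not regular
Classification: Type 2 (Context-Free)


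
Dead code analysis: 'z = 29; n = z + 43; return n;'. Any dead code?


z is read by n's definition; n is returned
No dead code


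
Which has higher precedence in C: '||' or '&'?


'&' is bitwise AND (level 5); '||' is logical OR (level 1)
Higher level binds tighter
'&' has higher precedence than '||'


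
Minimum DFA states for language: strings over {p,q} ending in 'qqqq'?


Track the longest suffix of input matching a prefix of 'qqqq': 5 classes (prefixes of length 0..4)
Minimal DFA: 5 states


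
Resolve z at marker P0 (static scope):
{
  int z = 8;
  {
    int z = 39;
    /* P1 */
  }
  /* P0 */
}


z declared in the same block as P0
z = 8


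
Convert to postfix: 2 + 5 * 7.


* has higher precedence, evaluate 5*7 first
Postfix: 2 5 7 * +


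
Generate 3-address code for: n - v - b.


Break into single-operator statements:
t1 = n - v
t2 = t1 - b


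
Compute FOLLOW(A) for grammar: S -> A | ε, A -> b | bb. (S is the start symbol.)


$ ∈ FOLLOW(S). For each A -> αBβ: add FIRST(β)\{ε} to FOLLOW(B); if β nullable, add FOLLOW(A).
FOLLOW(A) = {$}


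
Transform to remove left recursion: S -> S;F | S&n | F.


Left-recursive alternatives: S;F, S&n; non-recursive: F
Introduce S': S -> FS', S' -> ;FS' | &nS' | ε


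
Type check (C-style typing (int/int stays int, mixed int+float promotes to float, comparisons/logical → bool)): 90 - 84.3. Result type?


Operand types: int - float
Rule: mixed int/float promotes to float; int/int stays int
Result type: float


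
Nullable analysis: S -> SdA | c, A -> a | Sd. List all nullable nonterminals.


A nonterminal is nullable iff some alternative derives ε (directly, or every symbol in it is nullable)
Nullable: {}


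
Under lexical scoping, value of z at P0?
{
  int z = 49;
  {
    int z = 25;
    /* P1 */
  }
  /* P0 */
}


z declared in the same block as P0
z = 49


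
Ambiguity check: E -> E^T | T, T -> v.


precedence layered via separate nonterminal T: deterministic
Unambiguous


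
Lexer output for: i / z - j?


Scan left to right, longest-match per lexeme
Tokens: ID(i), OP(/), ID(z), OP(-), ID(j)


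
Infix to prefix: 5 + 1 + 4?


left-to-right (same/higher precedence on left): tree is (+ (+ 5 1) 4)
Prefix: + + 5 1 4


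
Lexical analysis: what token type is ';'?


Pattern: delimiter/punctuation
Type: PUNCTUATION


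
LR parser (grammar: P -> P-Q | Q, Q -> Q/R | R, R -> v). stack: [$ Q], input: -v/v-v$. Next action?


lookahead ∉ {/} so Q won't extend; reduce P -> Q
Action: reduce (P -> Q)


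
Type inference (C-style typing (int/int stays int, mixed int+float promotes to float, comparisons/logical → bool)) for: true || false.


Operand types: bool || bool
Rule: logical operators take bool operands and yield bool
Result type: bool


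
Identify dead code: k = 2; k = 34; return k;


first assignment to k is overwritten before any read
Dead: 'k = 2'


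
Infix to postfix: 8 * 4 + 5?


Left to right (same or higher precedence on left)
Postfix: 8 4 * 5 +


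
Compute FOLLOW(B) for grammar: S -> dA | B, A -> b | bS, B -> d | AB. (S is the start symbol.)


$ ∈ FOLLOW(S). For each A -> αBβ: add FIRST(β)\{ε} to FOLLOW(B); if β nullable, add FOLLOW(A).
FOLLOW(B) = {$, b, d}


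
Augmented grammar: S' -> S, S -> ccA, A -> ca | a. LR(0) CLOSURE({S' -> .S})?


Start: S' -> .S
For each item with dot before a nonterminal B, add B -> .γ for every B-production
Closure: [S' -> .S, S -> .ccA]


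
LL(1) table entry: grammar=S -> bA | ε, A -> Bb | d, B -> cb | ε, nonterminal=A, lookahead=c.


For [A, c]: 'c' ∈ FIRST(Bb)
Entry: A -> Bb


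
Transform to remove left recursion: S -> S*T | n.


Left-recursive alternatives: S*T; non-recursive: n
Introduce S': S -> nS', S' -> *TS' | ε


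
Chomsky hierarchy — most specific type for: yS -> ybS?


LHS has context (more than one symbol) and |LHS| ≤ |RHS|
Classification: Type 1 (Context-Sensitive)
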